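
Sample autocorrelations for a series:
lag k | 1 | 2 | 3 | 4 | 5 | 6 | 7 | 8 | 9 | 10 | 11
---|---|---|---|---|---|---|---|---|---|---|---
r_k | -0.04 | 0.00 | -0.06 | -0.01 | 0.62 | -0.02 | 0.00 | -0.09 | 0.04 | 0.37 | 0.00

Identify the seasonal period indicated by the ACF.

5

The largest autocorrelation is r_5 = 0.62, with a weaker echo at lag 10 (0.37); the remaining lags stay at or below 0.04.
The dominant spike at lag 5 indicates a seasonal period of 5.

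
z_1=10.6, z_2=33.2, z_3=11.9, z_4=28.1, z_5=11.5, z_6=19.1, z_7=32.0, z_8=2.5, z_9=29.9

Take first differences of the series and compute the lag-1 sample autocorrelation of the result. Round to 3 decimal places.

-0.680

First differences Δz: 22.6, -21.3, 16.2, -16.6, 7.6, 12.9, -29.5, 27.4
Mean of differences = 2.4125
Numerator Σ(Δz_t−Δz̄)(Δz_{t+1}−Δz̄) = -2244.0864
Denominator Σ(Δz_t−Δz̄)² = 3301.0688
r_1(Δz) = -2244.0864 / 3301.0688 = -0.680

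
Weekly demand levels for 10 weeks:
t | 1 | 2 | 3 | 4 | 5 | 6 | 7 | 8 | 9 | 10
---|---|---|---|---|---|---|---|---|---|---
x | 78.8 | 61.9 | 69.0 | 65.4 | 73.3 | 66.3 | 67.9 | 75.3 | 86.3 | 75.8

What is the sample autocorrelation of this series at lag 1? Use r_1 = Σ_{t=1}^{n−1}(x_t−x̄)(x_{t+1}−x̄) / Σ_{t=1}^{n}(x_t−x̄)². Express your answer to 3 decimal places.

0.159

Mean x̄ = (78.8 + 61.9 + 69.0 + 65.4 + 73.3 + 66.3 + 67.9 + 75.3 + 86.3 + 75.8)/10 = 72.0000
Numerator Σ_{t=1}^{9}(x_t−x̄)(x_{t+1}−x̄) = 76.8000
Denominator Σ(x_t−x̄)² = 481.6200
r_1 = 76.8000 / 481.6200 = 0.159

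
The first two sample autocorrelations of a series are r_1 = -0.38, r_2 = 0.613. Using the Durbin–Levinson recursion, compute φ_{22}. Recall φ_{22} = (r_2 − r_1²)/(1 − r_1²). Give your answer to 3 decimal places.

0.548

φ_{22} = (r_2 − r_1²) / (1 − r_1²)
r_1² = (-0.38)² = 0.1444
Numerator = 0.613 − 0.1444 = 0.4686; denominator = 1 − 0.1444 = 0.8556
φ_{22} = 0.4686 / 0.8556 = 0.548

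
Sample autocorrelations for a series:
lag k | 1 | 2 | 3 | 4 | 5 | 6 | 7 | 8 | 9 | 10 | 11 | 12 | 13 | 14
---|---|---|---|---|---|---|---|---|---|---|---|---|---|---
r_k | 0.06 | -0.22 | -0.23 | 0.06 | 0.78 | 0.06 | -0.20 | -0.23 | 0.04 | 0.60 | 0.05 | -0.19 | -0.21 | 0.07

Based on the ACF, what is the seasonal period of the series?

The largest autocorrelation is r_5 = 0.78, with a weaker echo at lag 10 (0.60); the remaining lags stay at or below 0.07.
The dominant spike at lag 5 indicates a seasonal period of 5.

5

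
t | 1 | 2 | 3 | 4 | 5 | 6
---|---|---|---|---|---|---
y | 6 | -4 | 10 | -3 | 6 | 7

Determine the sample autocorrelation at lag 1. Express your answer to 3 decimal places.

-0.704

Mean ȳ = (6 − 4 + 10 − 3 + 6 + 7)/6 = 3.6667
Deviations from mean: 2.3333, -7.6667, 6.3333, -6.6667, 2.3333, 3.3333
Σ(y_t−ȳ)(y_{t+1}−ȳ) = (-17.8889) + (-48.5556) + (-42.2222) + (-15.5556) + (7.7778) = -116.4444
Denominator Σ(y_t−ȳ)² = 165.3333
r_1 = -116.4444 / 165.3333 = -0.704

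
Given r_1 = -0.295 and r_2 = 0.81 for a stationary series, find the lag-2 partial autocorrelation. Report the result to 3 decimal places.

0.792

φ_{22} = (r_2 − r_1²) / (1 − r_1²)
r_1² = (-0.295)² = 0.087025
Numerator = 0.81 − 0.0870 = 0.7230; denominator = 1 − 0.0870 = 0.9130
φ_{22} = 0.7230 / 0.9130 = 0.792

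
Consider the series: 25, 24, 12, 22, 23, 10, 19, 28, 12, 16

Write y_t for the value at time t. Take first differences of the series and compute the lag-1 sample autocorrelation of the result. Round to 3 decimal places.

-0.438

First differences Δy: -1, -12, 10, 1, -13, 9, 9, -16, 4
Mean of differences = -1.0000
Numerator Σ(Δy_t−Δȳ)(Δy_{t+1}−Δȳ) = -368.0000
Denominator Σ(Δy_t−Δȳ)² = 840.0000
r_1(Δy) = -368.0000 / 840.0000 = -0.438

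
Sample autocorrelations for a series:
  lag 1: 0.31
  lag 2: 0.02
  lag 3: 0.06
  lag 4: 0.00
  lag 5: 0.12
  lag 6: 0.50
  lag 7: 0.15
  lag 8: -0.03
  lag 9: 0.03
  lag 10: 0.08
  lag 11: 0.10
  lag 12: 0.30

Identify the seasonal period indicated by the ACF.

6

The largest autocorrelation is r_6 = 0.50; the remaining lags stay at or below 0.31. The elevated value at lag 1 (0.31), dropping to 0.02 at lag 2, reflects decaying short-term dependence rather than seasonality.
The dominant spike at lag 6 indicates a seasonal period of 6.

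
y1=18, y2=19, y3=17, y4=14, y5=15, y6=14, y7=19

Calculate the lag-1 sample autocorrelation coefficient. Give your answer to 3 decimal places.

Mean ȳ = (18 + 19 + 17 + 14 + 15 + 14 + 19)/7 = 16.5714
Deviations from mean: 1.4286, 2.4286, 0.4286, -2.5714, -1.5714, -2.5714, 2.4286
Σ(y_t−ȳ)(y_{t+1}−ȳ) = (3.4694) + (1.0408) + (-1.1020) + (4.0408) + (4.0408) + (-6.2449) = 5.2449
Denominator Σ(y_t−ȳ)² = 29.7143
r_1 = 5.2449 / 29.7143 = 0.177

0.177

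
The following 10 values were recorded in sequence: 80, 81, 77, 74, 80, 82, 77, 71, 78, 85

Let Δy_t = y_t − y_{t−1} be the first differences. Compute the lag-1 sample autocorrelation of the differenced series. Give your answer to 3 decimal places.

First differences Δy: 1, -4, -3, 6, 2, -5, -6, 7, 7
Mean of differences = 0.5556
Numerator Σ(Δy_t−Δȳ)(Δy_{t+1}−Δȳ) = 30.3580
Denominator Σ(Δy_t−Δȳ)² = 222.2222
r_1(Δy) = 30.3580 / 222.2222 = 0.137

0.137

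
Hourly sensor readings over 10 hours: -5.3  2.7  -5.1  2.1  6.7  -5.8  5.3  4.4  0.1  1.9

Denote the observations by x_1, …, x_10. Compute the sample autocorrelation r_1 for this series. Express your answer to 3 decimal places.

-0.410

Mean x̄ = (-5.3 + 2.7 − 5.1 + 2.1 + 6.7 − 5.8 + 5.3 + 4.4 + 0.1 + 1.9)/10 = 0.7000
Numerator Σ_{t=1}^{9}(x_t−x̄)(x_{t+1}−x̄) = -78.1400
Denominator Σ(x_t−x̄)² = 190.5000
r_1 = -78.1400 / 190.5000 = -0.410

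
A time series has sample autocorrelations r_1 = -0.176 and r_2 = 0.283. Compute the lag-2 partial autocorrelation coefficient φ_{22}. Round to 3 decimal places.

0.260

φ_{22} = (r_2 − r_1²) / (1 − r_1²)
r_1² = (-0.176)² = 0.030976
Numerator = 0.283 − 0.0310 = 0.2520; denominator = 1 − 0.0310 = 0.9690
φ_{22} = 0.2520 / 0.9690 = 0.260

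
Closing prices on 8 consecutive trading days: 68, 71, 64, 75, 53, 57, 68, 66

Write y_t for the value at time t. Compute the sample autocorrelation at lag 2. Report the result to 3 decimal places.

Mean ȳ = (68 + 71 + 64 + 75 + 53 + 57 + 68 + 66)/8 = 65.2500
Σ(y_t−ȳ)(y_{t+2}−ȳ) = (-3.4375) + (56.0625) + (15.3125) + (-80.4375) + (-33.6875) + (-6.1875) = -52.3750
Denominator Σ(y_t−ȳ)² = 363.5000
r_2 = -52.3750 / 363.5000 = -0.144

-0.144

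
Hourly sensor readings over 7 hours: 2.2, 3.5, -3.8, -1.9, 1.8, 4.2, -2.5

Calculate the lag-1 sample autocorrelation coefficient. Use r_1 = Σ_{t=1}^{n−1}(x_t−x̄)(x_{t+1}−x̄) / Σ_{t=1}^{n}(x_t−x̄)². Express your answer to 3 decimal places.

-0.114

Mean x̄ = (2.2 + 3.5 − 3.8 − 1.9 + 1.8 + 4.2 − 2.5)/7 = 0.5000
Σ(x_t−x̄)(x_{t+1}−x̄) = (5.1000) + (-12.9000) + (10.3200) + (-3.1200) + (4.8100) + (-11.1000) = -6.8900
Denominator Σ(x_t−x̄)² = 60.5200
r_1 = -6.8900 / 60.5200 = -0.114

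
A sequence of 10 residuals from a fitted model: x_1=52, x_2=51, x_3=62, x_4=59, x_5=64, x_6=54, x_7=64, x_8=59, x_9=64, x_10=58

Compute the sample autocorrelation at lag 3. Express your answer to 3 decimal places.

Mean x̄ = (52 + 51 + 62 + 59 + 64 + 54 + 64 + 59 + 64 + 58)/10 = 58.7000
Σ(x_t−x̄)(x_{t+3}−x̄) = (-2.0100) + (-40.8100) + (-15.5100) + (1.5900) + (1.5900) + (-24.9100) + (-3.7100) = -83.7700
Denominator Σ(x_t−x̄)² = 222.1000
r_3 = -83.7700 / 222.1000 = -0.377

-0.377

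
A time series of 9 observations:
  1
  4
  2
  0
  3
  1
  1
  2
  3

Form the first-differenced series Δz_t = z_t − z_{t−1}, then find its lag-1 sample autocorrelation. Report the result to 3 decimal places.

First differences Δz: 3, -2, -2, 3, -2, 0, 1, 1
Mean of differences = 0.2500
Numerator Σ(Δz_t−Δz̄)(Δz_{t+1}−Δz̄) = -12.5625
Denominator Σ(Δz_t−Δz̄)² = 31.5000
r_1(Δz) = -12.5625 / 31.5000 = -0.399

-0.399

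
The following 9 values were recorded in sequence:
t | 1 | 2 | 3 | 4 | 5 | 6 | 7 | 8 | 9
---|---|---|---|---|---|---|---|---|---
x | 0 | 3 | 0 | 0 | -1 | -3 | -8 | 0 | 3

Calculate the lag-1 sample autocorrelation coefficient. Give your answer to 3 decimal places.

Mean x̄ = (0 + 3 + 0 + 0 − 1 − 3 − 8 + 0 + 3)/9 = -0.6667
Numerator Σ_{t=1}^{8}(x_t−x̄)(x_{t+1}−x̄) = 20.5556
Denominator Σ(x_t−x̄)² = 88.0000
r_1 = 20.5556 / 88.0000 = 0.234

0.234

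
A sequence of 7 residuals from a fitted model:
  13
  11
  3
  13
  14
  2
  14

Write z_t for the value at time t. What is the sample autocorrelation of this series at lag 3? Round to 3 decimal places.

0.494

Mean z̄ = (13 + 11 + 3 + 13 + 14 + 2 + 14)/7 = 10.0000
Deviations from mean: 3.0000, 1.0000, -7.0000, 3.0000, 4.0000, -8.0000, 4.0000
Σ(z_t−z̄)(z_{t+3}−z̄) = (9.0000) + (4.0000) + (56.0000) + (12.0000) = 81.0000
Denominator Σ(z_t−z̄)² = 164.0000
r_3 = 81.0000 / 164.0000 = 0.494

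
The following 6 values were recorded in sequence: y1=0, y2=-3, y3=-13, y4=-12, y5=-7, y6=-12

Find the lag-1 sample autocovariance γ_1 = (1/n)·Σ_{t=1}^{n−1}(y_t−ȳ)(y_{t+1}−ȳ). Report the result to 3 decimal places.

Mean ȳ = (0 − 3 − 13 − 12 − 7 − 12)/6 = -7.8333
Deviations: 7.8333, 4.8333, -5.1667, -4.1667, 0.8333, -4.1667
Σ_{t=1}^{5}(y_t−ȳ)(y_{t+1}−ȳ) = 27.4722
γ_1 = 27.4722 / 6 = 4.579

4.579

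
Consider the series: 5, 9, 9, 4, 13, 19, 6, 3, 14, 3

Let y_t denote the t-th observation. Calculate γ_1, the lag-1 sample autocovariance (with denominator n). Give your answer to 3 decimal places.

Mean ȳ = (5 + 9 + 9 + 4 + 13 + 19 + 6 + 3 + 14 + 3)/10 = 8.5000
Σ_{t=1}^{9}(y_t−ȳ)(y_{t+1}−ȳ) = -49.7500
γ_1 = -49.7500 / 10 = -4.975

-4.975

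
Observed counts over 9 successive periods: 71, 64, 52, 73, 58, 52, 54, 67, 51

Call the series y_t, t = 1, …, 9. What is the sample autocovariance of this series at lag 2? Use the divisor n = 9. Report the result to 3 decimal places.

Mean ȳ = (71 + 64 + 52 + 73 + 58 + 52 + 54 + 67 + 51)/9 = 60.2222
Σ_{t=1}^{7}(y_t−ȳ)(y_{t+2}−ȳ) = -111.6543
γ_2 = -111.6543 / 9 = -12.406

-12.406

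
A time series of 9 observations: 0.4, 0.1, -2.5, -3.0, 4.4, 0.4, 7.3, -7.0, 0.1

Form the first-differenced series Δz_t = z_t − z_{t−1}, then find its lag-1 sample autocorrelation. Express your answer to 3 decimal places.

-0.682

First differences Δz: -0.3, -2.6, -0.5, 7.4, -4.0, 6.9, -14.3, 7.1
Mean of differences = -0.0375
Numerator Σ(Δz_t−Δz̄)(Δz_{t+1}−Δz̄) = -259.2877
Denominator Σ(Δz_t−Δz̄)² = 380.3588
r_1(Δz) = -259.2877 / 380.3588 = -0.682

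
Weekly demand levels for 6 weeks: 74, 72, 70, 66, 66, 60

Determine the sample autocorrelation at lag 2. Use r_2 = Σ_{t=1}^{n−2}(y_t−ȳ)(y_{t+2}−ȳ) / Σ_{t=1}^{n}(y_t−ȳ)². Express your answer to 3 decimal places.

Mean ȳ = (74 + 72 + 70 + 66 + 66 + 60)/6 = 68.0000
Deviations from mean: 6.0000, 4.0000, 2.0000, -2.0000, -2.0000, -8.0000
Σ(y_t−ȳ)(y_{t+2}−ȳ) = (12.0000) + (-8.0000) + (-4.0000) + (16.0000) = 16.0000
Denominator Σ(y_t−ȳ)² = 128.0000
r_2 = 16.0000 / 128.0000 = 0.125

0.125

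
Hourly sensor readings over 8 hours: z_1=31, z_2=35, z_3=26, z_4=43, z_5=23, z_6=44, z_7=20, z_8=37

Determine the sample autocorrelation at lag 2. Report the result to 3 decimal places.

Mean z̄ = (31 + 35 + 26 + 43 + 23 + 44 + 20 + 37)/8 = 32.3750
Σ(z_t−z̄)(z_{t+2}−z̄) = (8.7656) + (27.8906) + (59.7656) + (123.5156) + (116.0156) + (53.7656) = 389.7188
Denominator Σ(z_t−z̄)² = 559.8750
r_2 = 389.7188 / 559.8750 = 0.696

0.696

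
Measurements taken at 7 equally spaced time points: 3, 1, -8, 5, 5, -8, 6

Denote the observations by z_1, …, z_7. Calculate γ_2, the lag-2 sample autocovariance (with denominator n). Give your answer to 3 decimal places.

Mean z̄ = (3 + 1 − 8 + 5 + 5 − 8 + 6)/7 = 0.5714
Deviations: 2.4286, 0.4286, -8.5714, 4.4286, 4.4286, -8.5714, 5.4286
Σ_{t=1}^{5}(z_t−z̄)(z_{t+2}−z̄) = -70.7959
γ_2 = -70.7959 / 7 = -10.114

-10.114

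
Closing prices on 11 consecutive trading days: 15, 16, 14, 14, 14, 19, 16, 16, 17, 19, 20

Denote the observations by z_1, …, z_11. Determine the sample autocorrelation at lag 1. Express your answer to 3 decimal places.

Mean z̄ = (15 + 16 + 14 + 14 + 14 + 19 + 16 + 16 + 17 + 19 + 20)/11 = 16.3636
Numerator Σ_{t=1}^{10}(z_t−z̄)(z_{t+1}−z̄) = 16.5041
Denominator Σ(z_t−z̄)² = 46.5455
r_1 = 16.5041 / 46.5455 = 0.355

0.355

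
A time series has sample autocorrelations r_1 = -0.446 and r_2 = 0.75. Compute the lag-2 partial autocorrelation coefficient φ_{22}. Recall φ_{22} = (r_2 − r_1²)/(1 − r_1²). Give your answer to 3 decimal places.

φ_{22} = (r_2 − r_1²) / (1 − r_1²)
r_1² = (-0.446)² = 0.198916
Numerator = 0.75 − 0.1989 = 0.5511; denominator = 1 − 0.1989 = 0.8011
φ_{22} = 0.5511 / 0.8011 = 0.688

0.688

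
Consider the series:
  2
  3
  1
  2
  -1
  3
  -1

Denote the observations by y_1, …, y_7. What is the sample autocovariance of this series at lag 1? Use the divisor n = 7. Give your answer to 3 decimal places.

Mean ȳ = (2 + 3 + 1 + 2 − 1 + 3 − 1)/7 = 1.2857
Σ_{t=1}^{6}(y_t−ȳ)(y_{t+1}−ȳ) = -8.9388
γ_1 = -8.9388 / 7 = -1.277

-1.277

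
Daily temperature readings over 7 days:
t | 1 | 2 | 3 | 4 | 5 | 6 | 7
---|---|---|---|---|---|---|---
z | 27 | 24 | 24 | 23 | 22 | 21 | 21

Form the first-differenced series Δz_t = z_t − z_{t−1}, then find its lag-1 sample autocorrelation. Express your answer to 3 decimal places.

-0.333

First differences Δz: -3, 0, -1, -1, -1, 0
Mean of differences = -1.0000
Numerator Σ(Δz_t−Δz̄)(Δz_{t+1}−Δz̄) = -2.0000
Denominator Σ(Δz_t−Δz̄)² = 6.0000
r_1(Δz) = -2.0000 / 6.0000 = -0.333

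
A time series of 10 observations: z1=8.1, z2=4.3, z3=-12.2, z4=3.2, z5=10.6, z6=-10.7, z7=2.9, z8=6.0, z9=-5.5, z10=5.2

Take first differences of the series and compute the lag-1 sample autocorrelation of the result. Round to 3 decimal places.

First differences Δz: -3.8, -16.5, 15.4, 7.4, -21.3, 13.6, 3.1, -11.5, 10.7
Mean of differences = -0.3222
Numerator Σ(Δz_t−Δz̄)(Δz_{t+1}−Δz̄) = -644.5416
Denominator Σ(Δz_t−Δz̄)² = 1472.6756
r_1(Δz) = -644.5416 / 1472.6756 = -0.438

-0.438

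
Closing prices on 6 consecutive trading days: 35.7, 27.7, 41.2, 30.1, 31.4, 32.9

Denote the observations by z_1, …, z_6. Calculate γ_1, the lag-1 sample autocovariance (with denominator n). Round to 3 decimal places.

-12.752

Mean z̄ = (35.7 + 27.7 + 41.2 + 30.1 + 31.4 + 32.9)/6 = 33.1667
Σ_{t=1}^{5}(z_t−z̄)(z_{t+1}−z̄) = -76.5111
γ_1 = -76.5111 / 6 = -12.752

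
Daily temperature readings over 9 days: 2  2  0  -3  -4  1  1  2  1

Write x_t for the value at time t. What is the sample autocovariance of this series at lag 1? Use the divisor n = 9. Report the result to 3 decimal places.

1.908

Mean x̄ = (2 + 2 + 0 − 3 − 4 + 1 + 1 + 2 + 1)/9 = 0.2222
Σ_{t=1}^{8}(x_t−x̄)(x_{t+1}−x̄) = 17.1728
γ_1 = 17.1728 / 9 = 1.908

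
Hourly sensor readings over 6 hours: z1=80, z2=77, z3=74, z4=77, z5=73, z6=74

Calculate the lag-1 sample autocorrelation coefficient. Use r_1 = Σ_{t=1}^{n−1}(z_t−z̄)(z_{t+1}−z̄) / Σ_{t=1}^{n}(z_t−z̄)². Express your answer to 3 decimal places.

0.071

Mean z̄ = (80 + 77 + 74 + 77 + 73 + 74)/6 = 75.8333
Σ(z_t−z̄)(z_{t+1}−z̄) = (4.8611) + (-2.1389) + (-2.1389) + (-3.3056) + (5.1944) = 2.4722
Denominator Σ(z_t−z̄)² = 34.8333
r_1 = 2.4722 / 34.8333 = 0.071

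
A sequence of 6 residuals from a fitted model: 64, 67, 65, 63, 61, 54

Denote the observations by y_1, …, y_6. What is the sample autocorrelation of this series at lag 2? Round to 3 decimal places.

-0.015

Mean ȳ = (64 + 67 + 65 + 63 + 61 + 54)/6 = 62.3333
Deviations from mean: 1.6667, 4.6667, 2.6667, 0.6667, -1.3333, -8.3333
Σ(y_t−ȳ)(y_{t+2}−ȳ) = (4.4444) + (3.1111) + (-3.5556) + (-5.5556) = -1.5556
Denominator Σ(y_t−ȳ)² = 103.3333
r_2 = -1.5556 / 103.3333 = -0.015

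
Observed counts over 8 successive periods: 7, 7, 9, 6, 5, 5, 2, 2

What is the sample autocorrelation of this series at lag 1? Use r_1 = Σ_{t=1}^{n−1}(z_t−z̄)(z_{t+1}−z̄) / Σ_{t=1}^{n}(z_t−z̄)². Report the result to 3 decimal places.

Mean z̄ = (7 + 7 + 9 + 6 + 5 + 5 + 2 + 2)/8 = 5.3750
Deviations from mean: 1.6250, 1.6250, 3.6250, 0.6250, -0.3750, -0.3750, -3.3750, -3.3750
Σ(z_t−z̄)(z_{t+1}−z̄) = (2.6406) + (5.8906) + (2.2656) + (-0.2344) + (0.1406) + (1.2656) + (11.3906) = 23.3594
Denominator Σ(z_t−z̄)² = 41.8750
r_1 = 23.3594 / 41.8750 = 0.558

0.558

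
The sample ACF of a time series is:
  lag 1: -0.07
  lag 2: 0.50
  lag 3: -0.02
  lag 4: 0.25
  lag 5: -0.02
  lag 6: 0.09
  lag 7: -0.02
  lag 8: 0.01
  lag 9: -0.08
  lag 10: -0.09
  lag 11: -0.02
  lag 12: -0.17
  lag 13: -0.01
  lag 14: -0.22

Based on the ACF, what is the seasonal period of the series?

2

The largest autocorrelation is r_2 = 0.50, with a weaker echo at lag 4 (0.25); the remaining lags stay at or below 0.09.
The dominant spike at lag 2 indicates a seasonal period of 2.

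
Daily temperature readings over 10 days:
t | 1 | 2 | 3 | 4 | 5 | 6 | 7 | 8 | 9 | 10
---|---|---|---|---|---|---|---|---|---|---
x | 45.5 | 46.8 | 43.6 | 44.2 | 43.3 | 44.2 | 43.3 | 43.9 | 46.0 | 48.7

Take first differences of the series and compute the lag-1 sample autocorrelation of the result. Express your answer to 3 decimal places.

-0.066

First differences Δx: 1.3, -3.2, 0.6, -0.9, 0.9, -0.9, 0.6, 2.1, 2.7
Mean of differences = 0.3556
Numerator Σ(Δx_t−Δx̄)(Δx_{t+1}−Δx̄) = -1.6920
Denominator Σ(Δx_t−Δx̄)² = 25.6422
r_1(Δx) = -1.6920 / 25.6422 = -0.066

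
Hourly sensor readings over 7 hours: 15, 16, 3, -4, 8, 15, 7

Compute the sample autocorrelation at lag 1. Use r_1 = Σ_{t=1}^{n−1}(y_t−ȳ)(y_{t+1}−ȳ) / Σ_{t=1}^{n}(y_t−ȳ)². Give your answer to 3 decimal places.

0.212

Mean ȳ = (15 + 16 + 3 − 4 + 8 + 15 + 7)/7 = 8.5714
Deviations from mean: 6.4286, 7.4286, -5.5714, -12.5714, -0.5714, 6.4286, -1.5714
Σ(y_t−ȳ)(y_{t+1}−ȳ) = (47.7551) + (-41.3878) + (70.0408) + (7.1837) + (-3.6735) + (-10.1020) = 69.8163
Denominator Σ(y_t−ȳ)² = 329.7143
r_1 = 69.8163 / 329.7143 = 0.212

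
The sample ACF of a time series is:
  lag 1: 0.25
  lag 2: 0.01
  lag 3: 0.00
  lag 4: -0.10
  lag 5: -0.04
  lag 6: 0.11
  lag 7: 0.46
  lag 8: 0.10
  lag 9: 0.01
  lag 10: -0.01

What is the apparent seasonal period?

The largest autocorrelation is r_7 = 0.46; the remaining lags stay at or below 0.25. The elevated value at lag 1 (0.25), dropping to 0.01 at lag 2, reflects decaying short-term dependence rather than seasonality.
The dominant spike at lag 7 indicates a seasonal period of 7.

7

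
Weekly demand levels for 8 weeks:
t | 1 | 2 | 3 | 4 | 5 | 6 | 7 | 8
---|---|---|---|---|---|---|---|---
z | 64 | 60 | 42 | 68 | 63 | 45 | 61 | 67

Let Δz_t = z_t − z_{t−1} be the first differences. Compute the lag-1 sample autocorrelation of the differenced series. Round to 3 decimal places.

-0.380

First differences Δz: -4, -18, 26, -5, -18, 16, 6
Mean of differences = 0.4286
Numerator Σ(Δz_t−Δz̄)(Δz_{t+1}−Δz̄) = -628.6122
Denominator Σ(Δz_t−Δz̄)² = 1655.7143
r_1(Δz) = -628.6122 / 1655.7143 = -0.380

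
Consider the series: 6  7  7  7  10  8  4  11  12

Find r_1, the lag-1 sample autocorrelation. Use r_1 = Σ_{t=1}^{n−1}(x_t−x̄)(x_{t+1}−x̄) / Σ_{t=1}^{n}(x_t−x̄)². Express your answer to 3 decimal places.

0.038

Mean x̄ = (6 + 7 + 7 + 7 + 10 + 8 + 4 + 11 + 12)/9 = 8.0000
Numerator Σ_{t=1}^{8}(x_t−x̄)(x_{t+1}−x̄) = 2.0000
Denominator Σ(x_t−x̄)² = 52.0000
r_1 = 2.0000 / 52.0000 = 0.038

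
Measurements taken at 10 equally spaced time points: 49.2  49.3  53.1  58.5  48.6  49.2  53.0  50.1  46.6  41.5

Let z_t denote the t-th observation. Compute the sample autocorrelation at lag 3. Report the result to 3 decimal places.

-0.028

Mean z̄ = (49.2 + 49.3 + 53.1 + 58.5 + 48.6 + 49.2 + 53.0 + 50.1 + 46.6 + 41.5)/10 = 49.9100
Σ(z_t−z̄)(z_{t+3}−z̄) = (-6.0989) + (0.7991) + (-2.2649) + (26.5431) + (-0.2489) + (2.3501) + (-25.9869) = -4.9073
Denominator Σ(z_t−z̄)² = 178.3290
r_3 = -4.9073 / 178.3290 = -0.028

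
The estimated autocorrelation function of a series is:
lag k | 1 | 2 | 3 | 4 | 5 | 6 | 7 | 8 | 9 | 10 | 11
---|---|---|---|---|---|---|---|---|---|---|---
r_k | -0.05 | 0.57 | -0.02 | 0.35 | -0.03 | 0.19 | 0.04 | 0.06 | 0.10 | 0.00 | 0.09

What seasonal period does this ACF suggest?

The largest autocorrelation is r_2 = 0.57, with weaker echoes at lags 4 (0.35) and 6 (0.19); the remaining lags stay at or below 0.10.
The dominant spike at lag 2 indicates a seasonal period of 2.

2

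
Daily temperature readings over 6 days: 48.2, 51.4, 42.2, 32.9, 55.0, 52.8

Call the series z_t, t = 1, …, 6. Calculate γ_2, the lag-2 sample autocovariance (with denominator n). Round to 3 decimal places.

Mean z̄ = (48.2 + 51.4 + 42.2 + 32.9 + 55.0 + 52.8)/6 = 47.0833
Σ_{t=1}^{4}(z_t−z̄)(z_{t+2}−z̄) = -186.4189
γ_2 = -186.4189 / 6 = -31.070

-31.070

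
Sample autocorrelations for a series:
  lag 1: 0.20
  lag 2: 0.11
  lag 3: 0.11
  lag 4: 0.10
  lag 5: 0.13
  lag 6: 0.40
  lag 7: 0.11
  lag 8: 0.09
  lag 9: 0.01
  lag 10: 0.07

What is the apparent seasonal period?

6

The largest autocorrelation is r_6 = 0.40; the remaining lags stay at or below 0.20. The elevated value at lag 1 (0.20), dropping to 0.11 at lag 2, reflects decaying short-term dependence rather than seasonality.
The dominant spike at lag 6 indicates a seasonal period of 6.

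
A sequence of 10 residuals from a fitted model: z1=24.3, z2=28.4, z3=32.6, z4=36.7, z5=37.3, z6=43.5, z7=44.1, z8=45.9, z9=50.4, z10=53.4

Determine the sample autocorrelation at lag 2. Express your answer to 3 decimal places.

0.365

Mean z̄ = (24.3 + 28.4 + 32.6 + 36.7 + 37.3 + 43.5 + 44.1 + 45.9 + 50.4 + 53.4)/10 = 39.6600
Numerator Σ_{t=1}^{8}(z_t−z̄)(z_{t+2}−z̄) = 293.9728
Denominator Σ(z_t−z̄)² = 804.4240
r_2 = 293.9728 / 804.4240 = 0.365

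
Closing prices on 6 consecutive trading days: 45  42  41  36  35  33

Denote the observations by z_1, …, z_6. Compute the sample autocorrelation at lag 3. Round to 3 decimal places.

Mean z̄ = (45 + 42 + 41 + 36 + 35 + 33)/6 = 38.6667
Σ(z_t−z̄)(z_{t+3}−z̄) = (-16.8889) + (-12.2222) + (-13.2222) = -42.3333
Denominator Σ(z_t−z̄)² = 109.3333
r_3 = -42.3333 / 109.3333 = -0.387

-0.387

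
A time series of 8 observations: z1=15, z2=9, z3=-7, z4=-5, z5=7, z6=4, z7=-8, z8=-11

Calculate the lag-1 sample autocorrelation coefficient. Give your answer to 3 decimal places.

Mean z̄ = (15 + 9 − 7 − 5 + 7 + 4 − 8 − 11)/8 = 0.5000
Deviations from mean: 14.5000, 8.5000, -7.5000, -5.5000, 6.5000, 3.5000, -8.5000, -11.5000
Numerator Σ_{t=1}^{7}(z_t−z̄)(z_{t+1}−z̄) = 155.7500
Denominator Σ(z_t−z̄)² = 628.0000
r_1 = 155.7500 / 628.0000 = 0.248

0.248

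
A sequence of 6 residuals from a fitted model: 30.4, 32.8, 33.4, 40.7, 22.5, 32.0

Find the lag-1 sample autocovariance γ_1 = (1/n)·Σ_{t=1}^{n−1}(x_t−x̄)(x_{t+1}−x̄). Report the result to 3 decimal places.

-11.764

Mean x̄ = (30.4 + 32.8 + 33.4 + 40.7 + 22.5 + 32.0)/6 = 31.9667
Deviations: -1.5667, 0.8333, 1.4333, 8.7333, -9.4667, 0.0333
Σ_{t=1}^{5}(x_t−x̄)(x_{t+1}−x̄) = -70.5844
γ_1 = -70.5844 / 6 = -11.764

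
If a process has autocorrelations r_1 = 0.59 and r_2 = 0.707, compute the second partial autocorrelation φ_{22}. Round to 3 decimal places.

φ_{22} = (r_2 − r_1²) / (1 − r_1²)
r_1² = (0.59)² = 0.3481
Numerator = 0.707 − 0.3481 = 0.3589; denominator = 1 − 0.3481 = 0.6519
φ_{22} = 0.3589 / 0.6519 = 0.551

0.551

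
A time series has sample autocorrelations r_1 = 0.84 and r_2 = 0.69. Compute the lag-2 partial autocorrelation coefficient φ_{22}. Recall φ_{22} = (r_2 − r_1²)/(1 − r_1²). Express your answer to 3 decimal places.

φ_{22} = (r_2 − r_1²) / (1 − r_1²)
r_1² = (0.84)² = 0.7056
Numerator = 0.69 − 0.7056 = -0.0156; denominator = 1 − 0.7056 = 0.2944
φ_{22} = -0.0156 / 0.2944 = -0.053

-0.053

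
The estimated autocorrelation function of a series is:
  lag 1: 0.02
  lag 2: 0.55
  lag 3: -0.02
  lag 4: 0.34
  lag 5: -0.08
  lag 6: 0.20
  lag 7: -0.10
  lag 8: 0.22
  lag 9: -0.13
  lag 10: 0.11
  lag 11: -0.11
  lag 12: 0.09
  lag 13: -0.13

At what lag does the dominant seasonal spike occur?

The largest autocorrelation is r_2 = 0.55, with weaker echoes at lags 4 (0.34), 6 (0.20) and 8 (0.22); the remaining lags stay at or below 0.11.
The dominant spike at lag 2 indicates a seasonal period of 2.

2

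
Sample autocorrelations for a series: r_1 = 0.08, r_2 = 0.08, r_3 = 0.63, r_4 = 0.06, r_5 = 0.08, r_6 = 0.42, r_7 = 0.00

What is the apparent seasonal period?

3

The largest autocorrelation is r_3 = 0.63, with a weaker echo at lag 6 (0.42); the remaining lags stay at or below 0.08.
The dominant spike at lag 3 indicates a seasonal period of 3.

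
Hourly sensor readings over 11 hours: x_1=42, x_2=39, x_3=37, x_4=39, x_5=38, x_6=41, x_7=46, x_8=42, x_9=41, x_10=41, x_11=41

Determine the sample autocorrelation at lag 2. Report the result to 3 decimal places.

-0.074

Mean x̄ = (42 + 39 + 37 + 39 + 38 + 41 + 46 + 42 + 41 + 41 + 41)/11 = 40.6364
Numerator Σ_{t=1}^{9}(x_t−x̄)(x_{t+2}−x̄) = -4.3554
Denominator Σ(x_t−x̄)² = 58.5455
r_2 = -4.3554 / 58.5455 = -0.074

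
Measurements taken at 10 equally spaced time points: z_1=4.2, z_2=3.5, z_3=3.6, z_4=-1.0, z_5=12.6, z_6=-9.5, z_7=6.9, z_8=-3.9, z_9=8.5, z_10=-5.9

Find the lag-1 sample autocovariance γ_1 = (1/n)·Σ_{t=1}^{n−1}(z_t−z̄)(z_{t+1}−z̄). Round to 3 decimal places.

Mean z̄ = (4.2 + 3.5 + 3.6 − 1.0 + 12.6 − 9.5 + 6.9 − 3.9 + 8.5 − 5.9)/10 = 1.9000
Σ_{t=1}^{9}(z_t−z̄)(z_{t+1}−z̄) = -327.3000
γ_1 = -327.3000 / 10 = -32.730

-32.730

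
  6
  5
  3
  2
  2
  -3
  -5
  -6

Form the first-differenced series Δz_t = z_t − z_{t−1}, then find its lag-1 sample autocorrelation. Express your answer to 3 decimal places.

-0.265

First differences Δz: -1, -2, -1, 0, -5, -2, -1
Mean of differences = -1.7143
Numerator Σ(Δz_t−Δz̄)(Δz_{t+1}−Δz̄) = -4.0816
Denominator Σ(Δz_t−Δz̄)² = 15.4286
r_1(Δz) = -4.0816 / 15.4286 = -0.265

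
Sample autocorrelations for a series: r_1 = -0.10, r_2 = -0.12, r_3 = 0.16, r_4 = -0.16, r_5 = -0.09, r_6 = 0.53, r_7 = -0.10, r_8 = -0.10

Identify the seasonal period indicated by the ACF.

The largest autocorrelation is r_6 = 0.53; the remaining lags stay at or below 0.16.
The dominant spike at lag 6 indicates a seasonal period of 6.

6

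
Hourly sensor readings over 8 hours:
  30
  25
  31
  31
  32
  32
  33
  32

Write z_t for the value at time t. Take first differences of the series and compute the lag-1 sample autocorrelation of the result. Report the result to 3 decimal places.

First differences Δz: -5, 6, 0, 1, 0, 1, -1
Mean of differences = 0.2857
Numerator Σ(Δz_t−Δz̄)(Δz_{t+1}−Δz̄) = -33.3673
Denominator Σ(Δz_t−Δz̄)² = 63.4286
r_1(Δz) = -33.3673 / 63.4286 = -0.526

-0.526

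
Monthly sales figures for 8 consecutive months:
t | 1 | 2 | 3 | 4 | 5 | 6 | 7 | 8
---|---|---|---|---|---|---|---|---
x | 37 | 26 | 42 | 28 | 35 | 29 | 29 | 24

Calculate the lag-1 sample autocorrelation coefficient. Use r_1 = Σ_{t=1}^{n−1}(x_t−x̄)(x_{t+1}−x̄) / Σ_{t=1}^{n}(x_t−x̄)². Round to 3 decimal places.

Mean x̄ = (37 + 26 + 42 + 28 + 35 + 29 + 29 + 24)/8 = 31.2500
Deviations from mean: 5.7500, -5.2500, 10.7500, -3.2500, 3.7500, -2.2500, -2.2500, -7.2500
Numerator Σ_{t=1}^{7}(x_t−x̄)(x_{t+1}−x̄) = -120.8125
Denominator Σ(x_t−x̄)² = 263.5000
r_1 = -120.8125 / 263.5000 = -0.458

-0.458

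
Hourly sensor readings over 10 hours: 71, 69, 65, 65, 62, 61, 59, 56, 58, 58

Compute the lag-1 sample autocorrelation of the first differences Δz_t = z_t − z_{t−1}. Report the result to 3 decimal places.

-0.176

First differences Δz: -2, -4, 0, -3, -1, -2, -3, 2, 0
Mean of differences = -1.4444
Numerator Σ(Δz_t−Δz̄)(Δz_{t+1}−Δz̄) = -4.9753
Denominator Σ(Δz_t−Δz̄)² = 28.2222
r_1(Δz) = -4.9753 / 28.2222 = -0.176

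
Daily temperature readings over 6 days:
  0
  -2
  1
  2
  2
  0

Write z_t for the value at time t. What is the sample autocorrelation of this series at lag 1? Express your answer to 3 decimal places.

0.196

Mean z̄ = (0 − 2 + 1 + 2 + 2 + 0)/6 = 0.5000
Σ(z_t−z̄)(z_{t+1}−z̄) = (1.2500) + (-1.2500) + (0.7500) + (2.2500) + (-0.7500) = 2.2500
Denominator Σ(z_t−z̄)² = 11.5000
r_1 = 2.2500 / 11.5000 = 0.196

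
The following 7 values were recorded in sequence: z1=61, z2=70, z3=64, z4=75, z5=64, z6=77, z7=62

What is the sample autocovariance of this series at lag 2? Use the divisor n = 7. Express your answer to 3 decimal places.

20.601

Mean z̄ = (61 + 70 + 64 + 75 + 64 + 77 + 62)/7 = 67.5714
Deviations: -6.5714, 2.4286, -3.5714, 7.4286, -3.5714, 9.4286, -5.5714
Σ_{t=1}^{5}(z_t−z̄)(z_{t+2}−z̄) = 144.2041
γ_2 = 144.2041 / 7 = 20.601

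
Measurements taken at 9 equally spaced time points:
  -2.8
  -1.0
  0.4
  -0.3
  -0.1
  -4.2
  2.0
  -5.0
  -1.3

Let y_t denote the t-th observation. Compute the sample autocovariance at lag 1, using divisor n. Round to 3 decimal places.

Mean ȳ = (-2.8 − 1.0 + 0.4 − 0.3 − 0.1 − 4.2 + 2.0 − 5.0 − 1.3)/9 = -1.3667
Σ_{t=1}^{8}(y_t−ȳ)(y_{t+1}−ȳ) = -22.2444
γ_1 = -22.2444 / 9 = -2.472

-2.472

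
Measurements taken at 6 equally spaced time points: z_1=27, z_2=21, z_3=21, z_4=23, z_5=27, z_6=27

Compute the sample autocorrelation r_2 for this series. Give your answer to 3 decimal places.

-0.373

Mean z̄ = (27 + 21 + 21 + 23 + 27 + 27)/6 = 24.3333
Numerator Σ_{t=1}^{4}(z_t−z̄)(z_{t+2}−z̄) = -16.8889
Denominator Σ(z_t−z̄)² = 45.3333
r_2 = -16.8889 / 45.3333 = -0.373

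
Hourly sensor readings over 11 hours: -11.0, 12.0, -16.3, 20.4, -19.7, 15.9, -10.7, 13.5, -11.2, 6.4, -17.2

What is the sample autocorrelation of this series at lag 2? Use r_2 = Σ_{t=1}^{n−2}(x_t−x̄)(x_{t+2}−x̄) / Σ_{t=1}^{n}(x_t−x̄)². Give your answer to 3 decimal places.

Mean x̄ = (-11.0 + 12.0 − 16.3 + 20.4 − 19.7 + 15.9 − 10.7 + 13.5 − 11.2 + 6.4 − 17.2)/11 = -1.6273
Numerator Σ_{t=1}^{9}(x_t−x̄)(x_{t+2}−x̄) = 1875.4131
Denominator Σ(x_t−x̄)² = 2317.6018
r_2 = 1875.4131 / 2317.6018 = 0.809

0.809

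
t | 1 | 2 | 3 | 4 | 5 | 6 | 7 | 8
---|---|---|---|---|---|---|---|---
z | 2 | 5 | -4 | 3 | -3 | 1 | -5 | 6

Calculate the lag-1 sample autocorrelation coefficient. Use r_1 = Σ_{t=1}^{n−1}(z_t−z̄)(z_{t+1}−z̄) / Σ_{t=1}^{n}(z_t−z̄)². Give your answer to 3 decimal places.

Mean z̄ = (2 + 5 − 4 + 3 − 3 + 1 − 5 + 6)/8 = 0.6250
Deviations from mean: 1.3750, 4.3750, -4.6250, 2.3750, -3.6250, 0.3750, -5.6250, 5.3750
Σ(z_t−z̄)(z_{t+1}−z̄) = (6.0156) + (-20.2344) + (-10.9844) + (-8.6094) + (-1.3594) + (-2.1094) + (-30.2344) = -67.5156
Denominator Σ(z_t−z̄)² = 121.8750
r_1 = -67.5156 / 121.8750 = -0.554

-0.554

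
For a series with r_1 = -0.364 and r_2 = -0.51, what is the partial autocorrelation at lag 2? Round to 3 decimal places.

-0.741

φ_{22} = (r_2 − r_1²) / (1 − r_1²)
r_1² = (-0.364)² = 0.132496
Numerator = -0.51 − 0.1325 = -0.6425; denominator = 1 − 0.1325 = 0.8675
φ_{22} = -0.6425 / 0.8675 = -0.741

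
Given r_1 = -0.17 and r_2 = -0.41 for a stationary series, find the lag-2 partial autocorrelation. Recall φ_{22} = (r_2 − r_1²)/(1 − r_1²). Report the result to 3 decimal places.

φ_{22} = (r_2 − r_1²) / (1 − r_1²)
r_1² = (-0.17)² = 0.0289
Numerator = -0.41 − 0.0289 = -0.4389; denominator = 1 − 0.0289 = 0.9711
φ_{22} = -0.4389 / 0.9711 = -0.452

-0.452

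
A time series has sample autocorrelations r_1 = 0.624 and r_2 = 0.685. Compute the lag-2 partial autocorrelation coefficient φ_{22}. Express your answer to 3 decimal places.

0.484

φ_{22} = (r_2 − r_1²) / (1 − r_1²)
r_1² = (0.624)² = 0.389376
Numerator = 0.685 − 0.3894 = 0.2956; denominator = 1 − 0.3894 = 0.6106
φ_{22} = 0.2956 / 0.6106 = 0.484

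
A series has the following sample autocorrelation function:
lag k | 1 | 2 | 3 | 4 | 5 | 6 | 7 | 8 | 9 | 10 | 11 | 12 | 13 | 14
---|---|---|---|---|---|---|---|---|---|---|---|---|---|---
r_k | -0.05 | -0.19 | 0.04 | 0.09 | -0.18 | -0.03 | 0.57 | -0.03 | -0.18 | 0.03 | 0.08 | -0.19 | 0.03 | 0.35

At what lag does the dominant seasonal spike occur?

7

The largest autocorrelation is r_7 = 0.57, with a weaker echo at lag 14 (0.35); the remaining lags stay at or below 0.09.
The dominant spike at lag 7 indicates a seasonal period of 7.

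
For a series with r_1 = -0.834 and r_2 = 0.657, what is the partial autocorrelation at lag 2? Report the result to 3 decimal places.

φ_{22} = (r_2 − r_1²) / (1 − r_1²)
r_1² = (-0.834)² = 0.695556
Numerator = 0.657 − 0.6956 = -0.0386; denominator = 1 − 0.6956 = 0.3044
φ_{22} = -0.0386 / 0.3044 = -0.127

-0.127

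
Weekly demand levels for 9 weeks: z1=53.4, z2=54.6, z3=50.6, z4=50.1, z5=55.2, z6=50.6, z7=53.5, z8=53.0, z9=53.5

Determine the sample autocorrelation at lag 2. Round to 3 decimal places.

Mean z̄ = (53.4 + 54.6 + 50.6 + 50.1 + 55.2 + 50.6 + 53.5 + 53.0 + 53.5)/9 = 52.7222
Σ(z_t−z̄)(z_{t+2}−z̄) = (-1.4384) + (-4.9240) + (-5.2584) + (5.5649) + (1.9272) + (-0.5895) + (0.6049) = -4.1132
Denominator Σ(z_t−z̄)² = 27.2956
r_2 = -4.1132 / 27.2956 = -0.151

-0.151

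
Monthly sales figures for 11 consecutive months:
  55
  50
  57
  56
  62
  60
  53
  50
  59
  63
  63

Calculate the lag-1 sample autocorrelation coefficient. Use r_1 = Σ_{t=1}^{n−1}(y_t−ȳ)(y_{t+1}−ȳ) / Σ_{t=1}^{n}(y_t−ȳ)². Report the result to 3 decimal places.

0.324

Mean ȳ = (55 + 50 + 57 + 56 + 62 + 60 + 53 + 50 + 59 + 63 + 63)/11 = 57.0909
Numerator Σ_{t=1}^{10}(y_t−ȳ)(y_{t+1}−ȳ) = 74.2645
Denominator Σ(y_t−ȳ)² = 228.9091
r_1 = 74.2645 / 228.9091 = 0.324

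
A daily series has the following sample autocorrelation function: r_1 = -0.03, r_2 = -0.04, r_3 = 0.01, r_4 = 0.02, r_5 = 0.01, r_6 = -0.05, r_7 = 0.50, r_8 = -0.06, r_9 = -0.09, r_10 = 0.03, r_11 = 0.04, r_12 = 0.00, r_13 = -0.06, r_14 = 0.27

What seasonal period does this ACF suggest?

7

The largest autocorrelation is r_7 = 0.50, with a weaker echo at lag 14 (0.27); the remaining lags stay at or below 0.04.
The dominant spike at lag 7 indicates a seasonal period of 7.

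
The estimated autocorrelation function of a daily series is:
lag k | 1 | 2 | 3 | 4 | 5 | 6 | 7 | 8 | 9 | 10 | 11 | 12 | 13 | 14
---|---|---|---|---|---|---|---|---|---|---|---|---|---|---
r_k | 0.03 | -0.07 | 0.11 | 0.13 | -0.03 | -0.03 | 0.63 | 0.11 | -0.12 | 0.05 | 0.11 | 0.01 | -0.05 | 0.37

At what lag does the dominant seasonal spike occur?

The largest autocorrelation is r_7 = 0.63, with a weaker echo at lag 14 (0.37); the remaining lags stay at or below 0.13.
The dominant spike at lag 7 indicates a seasonal period of 7.

7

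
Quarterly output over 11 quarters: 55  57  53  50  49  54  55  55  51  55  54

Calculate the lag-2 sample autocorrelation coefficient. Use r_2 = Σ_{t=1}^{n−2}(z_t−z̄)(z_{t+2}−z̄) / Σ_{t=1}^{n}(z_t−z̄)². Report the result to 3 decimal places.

-0.356

Mean z̄ = (55 + 57 + 53 + 50 + 49 + 54 + 55 + 55 + 51 + 55 + 54)/11 = 53.4545
Numerator Σ_{t=1}^{9}(z_t−z̄)(z_{t+2}−z̄) = -21.5950
Denominator Σ(z_t−z̄)² = 60.7273
r_2 = -21.5950 / 60.7273 = -0.356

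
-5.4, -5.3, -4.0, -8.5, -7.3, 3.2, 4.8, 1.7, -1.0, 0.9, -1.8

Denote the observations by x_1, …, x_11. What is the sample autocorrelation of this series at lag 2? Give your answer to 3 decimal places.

0.032

Mean x̄ = (-5.4 − 5.3 − 4.0 − 8.5 − 7.3 + 3.2 + 4.8 + 1.7 − 1.0 + 0.9 − 1.8)/11 = -2.0636
Numerator Σ_{t=1}^{9}(x_t−x̄)(x_{t+2}−x̄) = 6.1564
Denominator Σ(x_t−x̄)² = 193.1655
r_2 = 6.1564 / 193.1655 = 0.032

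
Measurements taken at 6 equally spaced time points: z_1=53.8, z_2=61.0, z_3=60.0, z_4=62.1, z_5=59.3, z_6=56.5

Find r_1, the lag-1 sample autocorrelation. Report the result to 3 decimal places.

Mean z̄ = (53.8 + 61.0 + 60.0 + 62.1 + 59.3 + 56.5)/6 = 58.7833
Numerator Σ_{t=1}^{5}(z_t−z̄)(z_{t+1}−z̄) = -3.7803
Denominator Σ(z_t−z̄)² = 47.7083
r_1 = -3.7803 / 47.7083 = -0.079

-0.079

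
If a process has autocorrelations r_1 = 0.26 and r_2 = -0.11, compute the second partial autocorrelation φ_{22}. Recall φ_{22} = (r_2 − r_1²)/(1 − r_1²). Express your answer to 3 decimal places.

φ_{22} = (r_2 − r_1²) / (1 − r_1²)
r_1² = (0.26)² = 0.0676
Numerator = -0.11 − 0.0676 = -0.1776; denominator = 1 − 0.0676 = 0.9324
φ_{22} = -0.1776 / 0.9324 = -0.190

-0.190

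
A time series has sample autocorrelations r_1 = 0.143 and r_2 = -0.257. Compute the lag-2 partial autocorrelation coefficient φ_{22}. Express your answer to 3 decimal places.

-0.283

φ_{22} = (r_2 − r_1²) / (1 − r_1²)
r_1² = (0.143)² = 0.020449
Numerator = -0.257 − 0.0204 = -0.2774; denominator = 1 − 0.0204 = 0.9796
φ_{22} = -0.2774 / 0.9796 = -0.283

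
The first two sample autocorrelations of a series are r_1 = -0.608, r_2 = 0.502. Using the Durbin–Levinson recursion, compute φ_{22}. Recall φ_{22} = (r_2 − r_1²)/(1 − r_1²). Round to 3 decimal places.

φ_{22} = (r_2 − r_1²) / (1 − r_1²)
r_1² = (-0.608)² = 0.369664
Numerator = 0.502 − 0.3697 = 0.1323; denominator = 1 − 0.3697 = 0.6303
φ_{22} = 0.1323 / 0.6303 = 0.210

0.210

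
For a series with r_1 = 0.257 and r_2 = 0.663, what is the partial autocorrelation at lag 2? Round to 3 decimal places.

0.639

φ_{22} = (r_2 − r_1²) / (1 − r_1²)
r_1² = (0.257)² = 0.066049
Numerator = 0.663 − 0.0660 = 0.5970; denominator = 1 − 0.0660 = 0.9340
φ_{22} = 0.5970 / 0.9340 = 0.639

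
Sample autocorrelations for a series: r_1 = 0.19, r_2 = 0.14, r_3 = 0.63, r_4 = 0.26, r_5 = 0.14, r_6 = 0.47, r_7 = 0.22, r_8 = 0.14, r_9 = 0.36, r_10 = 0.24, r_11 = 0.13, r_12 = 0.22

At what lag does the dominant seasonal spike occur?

The largest autocorrelation is r_3 = 0.63, with weaker echoes at lags 6 (0.47) and 9 (0.36); the remaining lags stay at or below 0.26.
The dominant spike at lag 3 indicates a seasonal period of 3.

3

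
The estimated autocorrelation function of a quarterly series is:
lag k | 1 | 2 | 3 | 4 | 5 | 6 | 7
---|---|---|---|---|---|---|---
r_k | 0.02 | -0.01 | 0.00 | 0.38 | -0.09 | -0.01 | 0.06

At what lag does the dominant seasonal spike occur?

4

The largest autocorrelation is r_4 = 0.38; the remaining lags stay at or below 0.06.
The dominant spike at lag 4 indicates a seasonal period of 4.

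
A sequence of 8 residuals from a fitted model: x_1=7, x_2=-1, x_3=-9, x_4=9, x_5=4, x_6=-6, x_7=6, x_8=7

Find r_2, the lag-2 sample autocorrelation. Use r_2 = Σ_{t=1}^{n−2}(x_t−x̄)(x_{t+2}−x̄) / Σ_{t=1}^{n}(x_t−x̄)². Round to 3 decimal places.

-0.591

Mean x̄ = (7 − 1 − 9 + 9 + 4 − 6 + 6 + 7)/8 = 2.1250
Deviations from mean: 4.8750, -3.1250, -11.1250, 6.8750, 1.8750, -8.1250, 3.8750, 4.8750
Σ(x_t−x̄)(x_{t+2}−x̄) = (-54.2344) + (-21.4844) + (-20.8594) + (-55.8594) + (7.2656) + (-39.6094) = -184.7813
Denominator Σ(x_t−x̄)² = 312.8750
r_2 = -184.7813 / 312.8750 = -0.591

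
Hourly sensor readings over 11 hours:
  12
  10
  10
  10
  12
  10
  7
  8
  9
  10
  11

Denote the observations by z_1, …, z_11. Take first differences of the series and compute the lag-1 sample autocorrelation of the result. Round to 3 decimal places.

First differences Δz: -2, 0, 0, 2, -2, -3, 1, 1, 1, 1
Mean of differences = -0.1000
Numerator Σ(Δz_t−Δz̄)(Δz_{t+1}−Δz̄) = 1.9900
Denominator Σ(Δz_t−Δz̄)² = 24.9000
r_1(Δz) = 1.9900 / 24.9000 = 0.080

0.080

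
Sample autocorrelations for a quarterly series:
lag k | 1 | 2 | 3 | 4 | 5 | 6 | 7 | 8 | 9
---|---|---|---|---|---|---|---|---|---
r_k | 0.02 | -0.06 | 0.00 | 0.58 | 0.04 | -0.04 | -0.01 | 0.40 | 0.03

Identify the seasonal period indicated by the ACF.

The largest autocorrelation is r_4 = 0.58, with a weaker echo at lag 8 (0.40); the remaining lags stay at or below 0.04.
The dominant spike at lag 4 indicates a seasonal period of 4.

4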